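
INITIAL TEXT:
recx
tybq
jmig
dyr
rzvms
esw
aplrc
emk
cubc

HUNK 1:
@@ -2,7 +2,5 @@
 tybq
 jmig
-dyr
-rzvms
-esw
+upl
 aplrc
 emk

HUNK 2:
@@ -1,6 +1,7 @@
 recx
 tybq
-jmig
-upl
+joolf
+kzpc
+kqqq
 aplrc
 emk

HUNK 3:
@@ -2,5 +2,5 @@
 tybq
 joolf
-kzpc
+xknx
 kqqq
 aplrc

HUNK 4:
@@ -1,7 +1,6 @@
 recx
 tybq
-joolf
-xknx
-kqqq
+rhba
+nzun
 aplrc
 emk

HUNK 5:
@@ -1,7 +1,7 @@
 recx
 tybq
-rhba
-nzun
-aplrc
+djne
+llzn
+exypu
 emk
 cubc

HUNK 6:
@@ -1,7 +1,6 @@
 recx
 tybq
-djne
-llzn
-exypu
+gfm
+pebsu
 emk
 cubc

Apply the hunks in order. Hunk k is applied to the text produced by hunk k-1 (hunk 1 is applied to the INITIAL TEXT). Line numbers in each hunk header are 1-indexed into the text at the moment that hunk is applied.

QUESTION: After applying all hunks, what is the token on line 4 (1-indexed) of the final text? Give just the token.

Hunk 1: at line 2 remove [dyr,rzvms,esw] add [upl] -> 7 lines: recx tybq jmig upl aplrc emk cubc
Hunk 2: at line 1 remove [jmig,upl] add [joolf,kzpc,kqqq] -> 8 lines: recx tybq joolf kzpc kqqq aplrc emk cubc
Hunk 3: at line 2 remove [kzpc] add [xknx] -> 8 lines: recx tybq joolf xknx kqqq aplrc emk cubc
Hunk 4: at line 1 remove [joolf,xknx,kqqq] add [rhba,nzun] -> 7 lines: recx tybq rhba nzun aplrc emk cubc
Hunk 5: at line 1 remove [rhba,nzun,aplrc] add [djne,llzn,exypu] -> 7 lines: recx tybq djne llzn exypu emk cubc
Hunk 6: at line 1 remove [djne,llzn,exypu] add [gfm,pebsu] -> 6 lines: recx tybq gfm pebsu emk cubc
Final line 4: pebsu

Answer: pebsu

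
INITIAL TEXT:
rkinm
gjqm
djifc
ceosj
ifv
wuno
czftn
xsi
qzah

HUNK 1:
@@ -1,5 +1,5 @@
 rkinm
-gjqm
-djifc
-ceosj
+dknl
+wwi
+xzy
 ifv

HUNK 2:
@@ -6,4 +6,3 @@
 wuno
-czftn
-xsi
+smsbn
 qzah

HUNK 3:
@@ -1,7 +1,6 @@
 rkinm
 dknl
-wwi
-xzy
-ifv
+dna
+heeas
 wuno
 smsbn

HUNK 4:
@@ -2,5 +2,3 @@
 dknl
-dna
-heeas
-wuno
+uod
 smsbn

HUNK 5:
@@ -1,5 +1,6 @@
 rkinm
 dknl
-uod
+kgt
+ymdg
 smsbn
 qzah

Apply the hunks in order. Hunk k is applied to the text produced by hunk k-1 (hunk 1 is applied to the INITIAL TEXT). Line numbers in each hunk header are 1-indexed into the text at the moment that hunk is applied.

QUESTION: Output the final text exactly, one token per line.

Answer: rkinm
dknl
kgt
ymdg
smsbn
qzah

Derivation:
Hunk 1: at line 1 remove [gjqm,djifc,ceosj] add [dknl,wwi,xzy] -> 9 lines: rkinm dknl wwi xzy ifv wuno czftn xsi qzah
Hunk 2: at line 6 remove [czftn,xsi] add [smsbn] -> 8 lines: rkinm dknl wwi xzy ifv wuno smsbn qzah
Hunk 3: at line 1 remove [wwi,xzy,ifv] add [dna,heeas] -> 7 lines: rkinm dknl dna heeas wuno smsbn qzah
Hunk 4: at line 2 remove [dna,heeas,wuno] add [uod] -> 5 lines: rkinm dknl uod smsbn qzah
Hunk 5: at line 1 remove [uod] add [kgt,ymdg] -> 6 lines: rkinm dknl kgt ymdg smsbn qzah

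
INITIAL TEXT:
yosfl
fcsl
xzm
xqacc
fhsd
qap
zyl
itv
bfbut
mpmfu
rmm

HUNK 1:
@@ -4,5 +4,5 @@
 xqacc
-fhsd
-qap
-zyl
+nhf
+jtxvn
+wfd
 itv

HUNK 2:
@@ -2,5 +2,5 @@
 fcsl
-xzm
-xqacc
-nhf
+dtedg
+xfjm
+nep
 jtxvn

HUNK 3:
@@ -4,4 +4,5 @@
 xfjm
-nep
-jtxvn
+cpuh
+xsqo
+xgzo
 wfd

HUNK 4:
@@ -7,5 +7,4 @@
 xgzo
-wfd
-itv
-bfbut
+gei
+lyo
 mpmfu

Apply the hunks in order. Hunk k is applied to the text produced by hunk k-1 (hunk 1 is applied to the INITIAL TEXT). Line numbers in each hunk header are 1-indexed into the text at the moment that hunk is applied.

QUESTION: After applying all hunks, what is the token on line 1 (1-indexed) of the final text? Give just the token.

Hunk 1: at line 4 remove [fhsd,qap,zyl] add [nhf,jtxvn,wfd] -> 11 lines: yosfl fcsl xzm xqacc nhf jtxvn wfd itv bfbut mpmfu rmm
Hunk 2: at line 2 remove [xzm,xqacc,nhf] add [dtedg,xfjm,nep] -> 11 lines: yosfl fcsl dtedg xfjm nep jtxvn wfd itv bfbut mpmfu rmm
Hunk 3: at line 4 remove [nep,jtxvn] add [cpuh,xsqo,xgzo] -> 12 lines: yosfl fcsl dtedg xfjm cpuh xsqo xgzo wfd itv bfbut mpmfu rmm
Hunk 4: at line 7 remove [wfd,itv,bfbut] add [gei,lyo] -> 11 lines: yosfl fcsl dtedg xfjm cpuh xsqo xgzo gei lyo mpmfu rmm
Final line 1: yosfl

Answer: yosfl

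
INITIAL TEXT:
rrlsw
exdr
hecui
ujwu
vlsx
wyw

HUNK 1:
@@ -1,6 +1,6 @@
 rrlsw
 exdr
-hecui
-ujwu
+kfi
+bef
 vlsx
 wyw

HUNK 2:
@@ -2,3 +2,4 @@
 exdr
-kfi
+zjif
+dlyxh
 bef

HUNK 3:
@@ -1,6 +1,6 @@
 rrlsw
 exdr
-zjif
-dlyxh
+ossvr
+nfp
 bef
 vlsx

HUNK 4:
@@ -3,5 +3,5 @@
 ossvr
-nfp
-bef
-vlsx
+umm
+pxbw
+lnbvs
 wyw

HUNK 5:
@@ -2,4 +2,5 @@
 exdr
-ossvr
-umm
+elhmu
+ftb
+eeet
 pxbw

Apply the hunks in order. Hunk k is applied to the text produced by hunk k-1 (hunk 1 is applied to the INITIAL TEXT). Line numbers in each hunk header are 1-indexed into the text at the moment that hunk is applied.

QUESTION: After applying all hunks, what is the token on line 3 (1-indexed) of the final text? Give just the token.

Answer: elhmu

Derivation:
Hunk 1: at line 1 remove [hecui,ujwu] add [kfi,bef] -> 6 lines: rrlsw exdr kfi bef vlsx wyw
Hunk 2: at line 2 remove [kfi] add [zjif,dlyxh] -> 7 lines: rrlsw exdr zjif dlyxh bef vlsx wyw
Hunk 3: at line 1 remove [zjif,dlyxh] add [ossvr,nfp] -> 7 lines: rrlsw exdr ossvr nfp bef vlsx wyw
Hunk 4: at line 3 remove [nfp,bef,vlsx] add [umm,pxbw,lnbvs] -> 7 lines: rrlsw exdr ossvr umm pxbw lnbvs wyw
Hunk 5: at line 2 remove [ossvr,umm] add [elhmu,ftb,eeet] -> 8 lines: rrlsw exdr elhmu ftb eeet pxbw lnbvs wyw
Final line 3: elhmu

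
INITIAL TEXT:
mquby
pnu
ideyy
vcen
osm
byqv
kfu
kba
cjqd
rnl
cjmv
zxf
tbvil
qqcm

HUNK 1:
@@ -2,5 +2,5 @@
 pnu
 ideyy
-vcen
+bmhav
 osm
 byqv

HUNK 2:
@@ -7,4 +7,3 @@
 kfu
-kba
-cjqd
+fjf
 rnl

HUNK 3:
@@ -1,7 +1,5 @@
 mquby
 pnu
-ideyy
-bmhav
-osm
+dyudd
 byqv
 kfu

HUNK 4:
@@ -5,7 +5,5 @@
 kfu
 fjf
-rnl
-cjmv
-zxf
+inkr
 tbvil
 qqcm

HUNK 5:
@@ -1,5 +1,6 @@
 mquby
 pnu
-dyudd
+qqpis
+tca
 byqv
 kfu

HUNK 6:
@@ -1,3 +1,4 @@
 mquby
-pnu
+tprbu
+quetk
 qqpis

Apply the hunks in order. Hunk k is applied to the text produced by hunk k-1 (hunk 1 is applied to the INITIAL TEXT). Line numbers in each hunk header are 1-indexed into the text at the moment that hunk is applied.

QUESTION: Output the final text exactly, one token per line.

Hunk 1: at line 2 remove [vcen] add [bmhav] -> 14 lines: mquby pnu ideyy bmhav osm byqv kfu kba cjqd rnl cjmv zxf tbvil qqcm
Hunk 2: at line 7 remove [kba,cjqd] add [fjf] -> 13 lines: mquby pnu ideyy bmhav osm byqv kfu fjf rnl cjmv zxf tbvil qqcm
Hunk 3: at line 1 remove [ideyy,bmhav,osm] add [dyudd] -> 11 lines: mquby pnu dyudd byqv kfu fjf rnl cjmv zxf tbvil qqcm
Hunk 4: at line 5 remove [rnl,cjmv,zxf] add [inkr] -> 9 lines: mquby pnu dyudd byqv kfu fjf inkr tbvil qqcm
Hunk 5: at line 1 remove [dyudd] add [qqpis,tca] -> 10 lines: mquby pnu qqpis tca byqv kfu fjf inkr tbvil qqcm
Hunk 6: at line 1 remove [pnu] add [tprbu,quetk] -> 11 lines: mquby tprbu quetk qqpis tca byqv kfu fjf inkr tbvil qqcm

Answer: mquby
tprbu
quetk
qqpis
tca
byqv
kfu
fjf
inkr
tbvil
qqcm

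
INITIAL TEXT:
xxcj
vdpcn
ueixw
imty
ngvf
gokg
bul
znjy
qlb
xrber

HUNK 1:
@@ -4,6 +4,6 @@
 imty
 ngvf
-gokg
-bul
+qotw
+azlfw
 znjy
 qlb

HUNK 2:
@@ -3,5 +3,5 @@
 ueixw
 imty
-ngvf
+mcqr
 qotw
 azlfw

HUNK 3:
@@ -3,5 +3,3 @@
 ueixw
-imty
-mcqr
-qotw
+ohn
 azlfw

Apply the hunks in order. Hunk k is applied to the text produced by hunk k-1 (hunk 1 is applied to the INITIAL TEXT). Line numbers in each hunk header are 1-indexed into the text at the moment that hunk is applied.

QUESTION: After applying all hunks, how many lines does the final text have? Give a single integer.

Hunk 1: at line 4 remove [gokg,bul] add [qotw,azlfw] -> 10 lines: xxcj vdpcn ueixw imty ngvf qotw azlfw znjy qlb xrber
Hunk 2: at line 3 remove [ngvf] add [mcqr] -> 10 lines: xxcj vdpcn ueixw imty mcqr qotw azlfw znjy qlb xrber
Hunk 3: at line 3 remove [imty,mcqr,qotw] add [ohn] -> 8 lines: xxcj vdpcn ueixw ohn azlfw znjy qlb xrber
Final line count: 8

Answer: 8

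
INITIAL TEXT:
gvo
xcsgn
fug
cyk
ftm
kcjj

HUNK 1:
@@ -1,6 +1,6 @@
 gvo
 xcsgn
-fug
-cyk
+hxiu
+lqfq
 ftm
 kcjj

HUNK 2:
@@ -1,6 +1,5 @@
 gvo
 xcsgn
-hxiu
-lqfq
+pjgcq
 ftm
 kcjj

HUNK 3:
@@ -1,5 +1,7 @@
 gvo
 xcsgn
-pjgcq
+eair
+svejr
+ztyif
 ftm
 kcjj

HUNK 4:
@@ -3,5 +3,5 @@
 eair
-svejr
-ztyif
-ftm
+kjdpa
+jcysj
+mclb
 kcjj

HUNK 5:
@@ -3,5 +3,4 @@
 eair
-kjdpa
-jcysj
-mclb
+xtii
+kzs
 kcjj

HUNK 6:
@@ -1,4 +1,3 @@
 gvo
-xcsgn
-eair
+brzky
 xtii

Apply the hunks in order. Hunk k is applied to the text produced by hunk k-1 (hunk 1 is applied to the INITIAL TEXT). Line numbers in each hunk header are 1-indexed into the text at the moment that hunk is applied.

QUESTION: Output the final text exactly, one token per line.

Hunk 1: at line 1 remove [fug,cyk] add [hxiu,lqfq] -> 6 lines: gvo xcsgn hxiu lqfq ftm kcjj
Hunk 2: at line 1 remove [hxiu,lqfq] add [pjgcq] -> 5 lines: gvo xcsgn pjgcq ftm kcjj
Hunk 3: at line 1 remove [pjgcq] add [eair,svejr,ztyif] -> 7 lines: gvo xcsgn eair svejr ztyif ftm kcjj
Hunk 4: at line 3 remove [svejr,ztyif,ftm] add [kjdpa,jcysj,mclb] -> 7 lines: gvo xcsgn eair kjdpa jcysj mclb kcjj
Hunk 5: at line 3 remove [kjdpa,jcysj,mclb] add [xtii,kzs] -> 6 lines: gvo xcsgn eair xtii kzs kcjj
Hunk 6: at line 1 remove [xcsgn,eair] add [brzky] -> 5 lines: gvo brzky xtii kzs kcjj

Answer: gvo
brzky
xtii
kzs
kcjj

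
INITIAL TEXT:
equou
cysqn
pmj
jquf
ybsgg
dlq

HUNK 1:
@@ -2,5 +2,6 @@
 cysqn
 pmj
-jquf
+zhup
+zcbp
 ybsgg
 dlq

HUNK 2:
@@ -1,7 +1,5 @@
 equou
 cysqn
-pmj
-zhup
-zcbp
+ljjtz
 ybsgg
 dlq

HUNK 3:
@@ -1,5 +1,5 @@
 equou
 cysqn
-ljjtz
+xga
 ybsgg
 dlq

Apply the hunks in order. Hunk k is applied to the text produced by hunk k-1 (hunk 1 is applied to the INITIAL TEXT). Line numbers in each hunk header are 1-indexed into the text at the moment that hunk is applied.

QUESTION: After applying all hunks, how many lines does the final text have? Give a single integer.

Hunk 1: at line 2 remove [jquf] add [zhup,zcbp] -> 7 lines: equou cysqn pmj zhup zcbp ybsgg dlq
Hunk 2: at line 1 remove [pmj,zhup,zcbp] add [ljjtz] -> 5 lines: equou cysqn ljjtz ybsgg dlq
Hunk 3: at line 1 remove [ljjtz] add [xga] -> 5 lines: equou cysqn xga ybsgg dlq
Final line count: 5

Answer: 5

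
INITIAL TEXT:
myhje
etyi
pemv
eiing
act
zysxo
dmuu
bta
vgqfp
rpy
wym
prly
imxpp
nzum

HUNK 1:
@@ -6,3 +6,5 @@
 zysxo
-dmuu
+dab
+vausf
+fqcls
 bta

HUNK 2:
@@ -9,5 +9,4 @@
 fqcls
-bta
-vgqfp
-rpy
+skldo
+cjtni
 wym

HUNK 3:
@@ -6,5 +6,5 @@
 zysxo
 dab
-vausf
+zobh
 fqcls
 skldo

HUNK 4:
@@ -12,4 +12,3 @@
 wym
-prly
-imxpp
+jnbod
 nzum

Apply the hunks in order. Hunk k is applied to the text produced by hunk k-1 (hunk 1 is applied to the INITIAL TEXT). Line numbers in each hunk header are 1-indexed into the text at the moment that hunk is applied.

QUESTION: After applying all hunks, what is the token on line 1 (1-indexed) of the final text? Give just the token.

Hunk 1: at line 6 remove [dmuu] add [dab,vausf,fqcls] -> 16 lines: myhje etyi pemv eiing act zysxo dab vausf fqcls bta vgqfp rpy wym prly imxpp nzum
Hunk 2: at line 9 remove [bta,vgqfp,rpy] add [skldo,cjtni] -> 15 lines: myhje etyi pemv eiing act zysxo dab vausf fqcls skldo cjtni wym prly imxpp nzum
Hunk 3: at line 6 remove [vausf] add [zobh] -> 15 lines: myhje etyi pemv eiing act zysxo dab zobh fqcls skldo cjtni wym prly imxpp nzum
Hunk 4: at line 12 remove [prly,imxpp] add [jnbod] -> 14 lines: myhje etyi pemv eiing act zysxo dab zobh fqcls skldo cjtni wym jnbod nzum
Final line 1: myhje

Answer: myhje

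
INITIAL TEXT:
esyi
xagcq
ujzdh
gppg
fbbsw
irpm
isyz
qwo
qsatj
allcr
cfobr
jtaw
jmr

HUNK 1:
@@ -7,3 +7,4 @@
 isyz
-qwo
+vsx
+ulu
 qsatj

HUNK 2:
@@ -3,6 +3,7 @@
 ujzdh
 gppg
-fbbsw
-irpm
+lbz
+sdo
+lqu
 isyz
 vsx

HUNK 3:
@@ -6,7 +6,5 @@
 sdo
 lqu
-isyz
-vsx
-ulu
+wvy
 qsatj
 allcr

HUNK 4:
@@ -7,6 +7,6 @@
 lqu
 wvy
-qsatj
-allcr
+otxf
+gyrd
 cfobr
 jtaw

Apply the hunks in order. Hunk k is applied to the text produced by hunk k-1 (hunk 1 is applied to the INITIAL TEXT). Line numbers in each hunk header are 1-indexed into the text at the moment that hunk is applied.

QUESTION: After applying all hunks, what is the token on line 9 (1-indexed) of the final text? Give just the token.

Answer: otxf

Derivation:
Hunk 1: at line 7 remove [qwo] add [vsx,ulu] -> 14 lines: esyi xagcq ujzdh gppg fbbsw irpm isyz vsx ulu qsatj allcr cfobr jtaw jmr
Hunk 2: at line 3 remove [fbbsw,irpm] add [lbz,sdo,lqu] -> 15 lines: esyi xagcq ujzdh gppg lbz sdo lqu isyz vsx ulu qsatj allcr cfobr jtaw jmr
Hunk 3: at line 6 remove [isyz,vsx,ulu] add [wvy] -> 13 lines: esyi xagcq ujzdh gppg lbz sdo lqu wvy qsatj allcr cfobr jtaw jmr
Hunk 4: at line 7 remove [qsatj,allcr] add [otxf,gyrd] -> 13 lines: esyi xagcq ujzdh gppg lbz sdo lqu wvy otxf gyrd cfobr jtaw jmr
Final line 9: otxf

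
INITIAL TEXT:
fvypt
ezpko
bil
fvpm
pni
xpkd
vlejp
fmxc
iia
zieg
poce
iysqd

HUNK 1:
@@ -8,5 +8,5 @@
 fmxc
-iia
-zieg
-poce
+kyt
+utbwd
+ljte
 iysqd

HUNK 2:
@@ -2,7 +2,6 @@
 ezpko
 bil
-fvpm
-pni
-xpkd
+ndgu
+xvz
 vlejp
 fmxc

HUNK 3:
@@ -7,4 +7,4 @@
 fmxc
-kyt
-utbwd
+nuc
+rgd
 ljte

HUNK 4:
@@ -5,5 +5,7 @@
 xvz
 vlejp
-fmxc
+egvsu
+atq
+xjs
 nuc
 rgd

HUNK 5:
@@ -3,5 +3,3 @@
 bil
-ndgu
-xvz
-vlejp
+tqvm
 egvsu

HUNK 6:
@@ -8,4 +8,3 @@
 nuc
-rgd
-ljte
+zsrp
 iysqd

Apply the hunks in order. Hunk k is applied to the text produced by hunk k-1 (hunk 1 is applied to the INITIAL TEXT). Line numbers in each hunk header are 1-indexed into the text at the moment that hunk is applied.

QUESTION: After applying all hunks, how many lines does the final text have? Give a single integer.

Hunk 1: at line 8 remove [iia,zieg,poce] add [kyt,utbwd,ljte] -> 12 lines: fvypt ezpko bil fvpm pni xpkd vlejp fmxc kyt utbwd ljte iysqd
Hunk 2: at line 2 remove [fvpm,pni,xpkd] add [ndgu,xvz] -> 11 lines: fvypt ezpko bil ndgu xvz vlejp fmxc kyt utbwd ljte iysqd
Hunk 3: at line 7 remove [kyt,utbwd] add [nuc,rgd] -> 11 lines: fvypt ezpko bil ndgu xvz vlejp fmxc nuc rgd ljte iysqd
Hunk 4: at line 5 remove [fmxc] add [egvsu,atq,xjs] -> 13 lines: fvypt ezpko bil ndgu xvz vlejp egvsu atq xjs nuc rgd ljte iysqd
Hunk 5: at line 3 remove [ndgu,xvz,vlejp] add [tqvm] -> 11 lines: fvypt ezpko bil tqvm egvsu atq xjs nuc rgd ljte iysqd
Hunk 6: at line 8 remove [rgd,ljte] add [zsrp] -> 10 lines: fvypt ezpko bil tqvm egvsu atq xjs nuc zsrp iysqd
Final line count: 10

Answer: 10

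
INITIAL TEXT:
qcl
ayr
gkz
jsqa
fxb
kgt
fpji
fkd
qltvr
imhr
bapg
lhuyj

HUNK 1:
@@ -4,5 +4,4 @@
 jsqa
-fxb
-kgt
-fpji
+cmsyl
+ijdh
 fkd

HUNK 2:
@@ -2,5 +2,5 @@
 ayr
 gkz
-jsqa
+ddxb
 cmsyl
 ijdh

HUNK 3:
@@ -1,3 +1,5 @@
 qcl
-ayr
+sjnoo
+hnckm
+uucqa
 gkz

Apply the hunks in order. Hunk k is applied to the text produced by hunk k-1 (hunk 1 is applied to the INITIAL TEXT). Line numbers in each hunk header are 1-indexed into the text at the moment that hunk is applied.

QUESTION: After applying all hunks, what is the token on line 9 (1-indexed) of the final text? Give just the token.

Answer: fkd

Derivation:
Hunk 1: at line 4 remove [fxb,kgt,fpji] add [cmsyl,ijdh] -> 11 lines: qcl ayr gkz jsqa cmsyl ijdh fkd qltvr imhr bapg lhuyj
Hunk 2: at line 2 remove [jsqa] add [ddxb] -> 11 lines: qcl ayr gkz ddxb cmsyl ijdh fkd qltvr imhr bapg lhuyj
Hunk 3: at line 1 remove [ayr] add [sjnoo,hnckm,uucqa] -> 13 lines: qcl sjnoo hnckm uucqa gkz ddxb cmsyl ijdh fkd qltvr imhr bapg lhuyj
Final line 9: fkd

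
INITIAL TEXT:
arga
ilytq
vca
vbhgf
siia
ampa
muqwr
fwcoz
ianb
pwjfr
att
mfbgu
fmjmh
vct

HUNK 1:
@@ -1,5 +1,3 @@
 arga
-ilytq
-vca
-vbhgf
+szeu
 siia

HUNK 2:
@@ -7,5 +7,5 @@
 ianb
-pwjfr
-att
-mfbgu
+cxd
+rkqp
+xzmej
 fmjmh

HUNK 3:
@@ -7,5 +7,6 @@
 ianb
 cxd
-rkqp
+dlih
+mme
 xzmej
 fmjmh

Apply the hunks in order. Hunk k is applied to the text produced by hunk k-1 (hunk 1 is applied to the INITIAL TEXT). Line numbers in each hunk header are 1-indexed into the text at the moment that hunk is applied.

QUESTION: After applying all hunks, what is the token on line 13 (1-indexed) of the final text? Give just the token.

Hunk 1: at line 1 remove [ilytq,vca,vbhgf] add [szeu] -> 12 lines: arga szeu siia ampa muqwr fwcoz ianb pwjfr att mfbgu fmjmh vct
Hunk 2: at line 7 remove [pwjfr,att,mfbgu] add [cxd,rkqp,xzmej] -> 12 lines: arga szeu siia ampa muqwr fwcoz ianb cxd rkqp xzmej fmjmh vct
Hunk 3: at line 7 remove [rkqp] add [dlih,mme] -> 13 lines: arga szeu siia ampa muqwr fwcoz ianb cxd dlih mme xzmej fmjmh vct
Final line 13: vct

Answer: vct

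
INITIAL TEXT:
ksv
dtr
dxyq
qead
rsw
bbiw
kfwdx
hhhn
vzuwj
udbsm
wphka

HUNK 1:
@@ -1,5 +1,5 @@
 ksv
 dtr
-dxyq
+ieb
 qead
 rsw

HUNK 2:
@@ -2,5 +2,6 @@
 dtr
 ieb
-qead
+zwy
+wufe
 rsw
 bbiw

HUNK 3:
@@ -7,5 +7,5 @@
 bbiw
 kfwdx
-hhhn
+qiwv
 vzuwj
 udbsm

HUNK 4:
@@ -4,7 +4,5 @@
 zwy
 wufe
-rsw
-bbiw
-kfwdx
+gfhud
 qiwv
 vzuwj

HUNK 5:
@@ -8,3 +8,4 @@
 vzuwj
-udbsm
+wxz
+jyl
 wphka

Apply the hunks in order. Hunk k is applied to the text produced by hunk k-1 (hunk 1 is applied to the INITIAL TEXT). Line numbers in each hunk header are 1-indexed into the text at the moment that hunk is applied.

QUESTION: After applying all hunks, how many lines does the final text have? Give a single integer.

Answer: 11

Derivation:
Hunk 1: at line 1 remove [dxyq] add [ieb] -> 11 lines: ksv dtr ieb qead rsw bbiw kfwdx hhhn vzuwj udbsm wphka
Hunk 2: at line 2 remove [qead] add [zwy,wufe] -> 12 lines: ksv dtr ieb zwy wufe rsw bbiw kfwdx hhhn vzuwj udbsm wphka
Hunk 3: at line 7 remove [hhhn] add [qiwv] -> 12 lines: ksv dtr ieb zwy wufe rsw bbiw kfwdx qiwv vzuwj udbsm wphka
Hunk 4: at line 4 remove [rsw,bbiw,kfwdx] add [gfhud] -> 10 lines: ksv dtr ieb zwy wufe gfhud qiwv vzuwj udbsm wphka
Hunk 5: at line 8 remove [udbsm] add [wxz,jyl] -> 11 lines: ksv dtr ieb zwy wufe gfhud qiwv vzuwj wxz jyl wphka
Final line count: 11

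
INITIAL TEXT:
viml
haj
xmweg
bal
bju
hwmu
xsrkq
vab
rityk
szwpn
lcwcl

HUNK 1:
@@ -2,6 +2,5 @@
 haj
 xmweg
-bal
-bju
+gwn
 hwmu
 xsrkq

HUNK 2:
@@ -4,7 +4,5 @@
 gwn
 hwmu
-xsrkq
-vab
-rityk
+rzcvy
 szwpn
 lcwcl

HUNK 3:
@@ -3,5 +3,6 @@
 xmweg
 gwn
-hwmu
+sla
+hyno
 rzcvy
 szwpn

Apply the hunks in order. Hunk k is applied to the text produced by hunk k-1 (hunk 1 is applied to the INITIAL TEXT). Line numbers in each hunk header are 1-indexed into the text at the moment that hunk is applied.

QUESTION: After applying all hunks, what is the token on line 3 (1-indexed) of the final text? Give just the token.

Hunk 1: at line 2 remove [bal,bju] add [gwn] -> 10 lines: viml haj xmweg gwn hwmu xsrkq vab rityk szwpn lcwcl
Hunk 2: at line 4 remove [xsrkq,vab,rityk] add [rzcvy] -> 8 lines: viml haj xmweg gwn hwmu rzcvy szwpn lcwcl
Hunk 3: at line 3 remove [hwmu] add [sla,hyno] -> 9 lines: viml haj xmweg gwn sla hyno rzcvy szwpn lcwcl
Final line 3: xmweg

Answer: xmweg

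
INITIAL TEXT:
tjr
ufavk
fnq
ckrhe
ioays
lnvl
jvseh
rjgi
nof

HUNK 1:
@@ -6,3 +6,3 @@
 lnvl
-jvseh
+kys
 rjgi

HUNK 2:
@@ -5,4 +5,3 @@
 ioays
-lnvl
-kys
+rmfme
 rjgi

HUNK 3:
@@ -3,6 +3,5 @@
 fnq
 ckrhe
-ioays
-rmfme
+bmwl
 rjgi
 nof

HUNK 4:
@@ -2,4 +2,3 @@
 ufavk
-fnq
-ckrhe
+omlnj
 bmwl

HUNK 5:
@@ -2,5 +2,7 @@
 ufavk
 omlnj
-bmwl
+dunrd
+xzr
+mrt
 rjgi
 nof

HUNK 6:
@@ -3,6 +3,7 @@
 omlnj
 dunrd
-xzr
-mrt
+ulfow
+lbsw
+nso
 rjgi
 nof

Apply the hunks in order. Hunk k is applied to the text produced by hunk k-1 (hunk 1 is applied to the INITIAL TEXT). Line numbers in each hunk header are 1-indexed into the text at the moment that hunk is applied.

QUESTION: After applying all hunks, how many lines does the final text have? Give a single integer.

Hunk 1: at line 6 remove [jvseh] add [kys] -> 9 lines: tjr ufavk fnq ckrhe ioays lnvl kys rjgi nof
Hunk 2: at line 5 remove [lnvl,kys] add [rmfme] -> 8 lines: tjr ufavk fnq ckrhe ioays rmfme rjgi nof
Hunk 3: at line 3 remove [ioays,rmfme] add [bmwl] -> 7 lines: tjr ufavk fnq ckrhe bmwl rjgi nof
Hunk 4: at line 2 remove [fnq,ckrhe] add [omlnj] -> 6 lines: tjr ufavk omlnj bmwl rjgi nof
Hunk 5: at line 2 remove [bmwl] add [dunrd,xzr,mrt] -> 8 lines: tjr ufavk omlnj dunrd xzr mrt rjgi nof
Hunk 6: at line 3 remove [xzr,mrt] add [ulfow,lbsw,nso] -> 9 lines: tjr ufavk omlnj dunrd ulfow lbsw nso rjgi nof
Final line count: 9

Answer: 9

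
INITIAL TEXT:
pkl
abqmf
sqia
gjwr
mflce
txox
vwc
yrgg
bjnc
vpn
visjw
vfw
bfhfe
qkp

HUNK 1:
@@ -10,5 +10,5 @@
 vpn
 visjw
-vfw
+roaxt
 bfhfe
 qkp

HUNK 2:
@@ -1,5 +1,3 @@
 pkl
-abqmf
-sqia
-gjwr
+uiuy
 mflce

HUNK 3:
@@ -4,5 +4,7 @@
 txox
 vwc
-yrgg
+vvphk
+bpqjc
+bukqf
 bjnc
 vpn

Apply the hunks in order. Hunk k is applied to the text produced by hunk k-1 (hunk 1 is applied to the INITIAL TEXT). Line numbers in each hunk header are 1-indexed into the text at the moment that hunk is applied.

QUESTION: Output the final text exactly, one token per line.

Hunk 1: at line 10 remove [vfw] add [roaxt] -> 14 lines: pkl abqmf sqia gjwr mflce txox vwc yrgg bjnc vpn visjw roaxt bfhfe qkp
Hunk 2: at line 1 remove [abqmf,sqia,gjwr] add [uiuy] -> 12 lines: pkl uiuy mflce txox vwc yrgg bjnc vpn visjw roaxt bfhfe qkp
Hunk 3: at line 4 remove [yrgg] add [vvphk,bpqjc,bukqf] -> 14 lines: pkl uiuy mflce txox vwc vvphk bpqjc bukqf bjnc vpn visjw roaxt bfhfe qkp

Answer: pkl
uiuy
mflce
txox
vwc
vvphk
bpqjc
bukqf
bjnc
vpn
visjw
roaxt
bfhfe
qkp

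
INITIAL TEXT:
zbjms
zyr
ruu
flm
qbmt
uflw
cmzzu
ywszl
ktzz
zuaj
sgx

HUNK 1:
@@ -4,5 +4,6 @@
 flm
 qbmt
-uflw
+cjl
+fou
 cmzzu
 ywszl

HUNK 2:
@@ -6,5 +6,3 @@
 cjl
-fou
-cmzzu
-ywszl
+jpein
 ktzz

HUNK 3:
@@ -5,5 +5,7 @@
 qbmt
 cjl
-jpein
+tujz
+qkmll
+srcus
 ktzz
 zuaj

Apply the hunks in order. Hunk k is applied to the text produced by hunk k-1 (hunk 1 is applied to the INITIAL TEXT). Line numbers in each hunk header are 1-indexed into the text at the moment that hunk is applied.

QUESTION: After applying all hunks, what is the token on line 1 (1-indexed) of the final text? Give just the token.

Hunk 1: at line 4 remove [uflw] add [cjl,fou] -> 12 lines: zbjms zyr ruu flm qbmt cjl fou cmzzu ywszl ktzz zuaj sgx
Hunk 2: at line 6 remove [fou,cmzzu,ywszl] add [jpein] -> 10 lines: zbjms zyr ruu flm qbmt cjl jpein ktzz zuaj sgx
Hunk 3: at line 5 remove [jpein] add [tujz,qkmll,srcus] -> 12 lines: zbjms zyr ruu flm qbmt cjl tujz qkmll srcus ktzz zuaj sgx
Final line 1: zbjms

Answer: zbjms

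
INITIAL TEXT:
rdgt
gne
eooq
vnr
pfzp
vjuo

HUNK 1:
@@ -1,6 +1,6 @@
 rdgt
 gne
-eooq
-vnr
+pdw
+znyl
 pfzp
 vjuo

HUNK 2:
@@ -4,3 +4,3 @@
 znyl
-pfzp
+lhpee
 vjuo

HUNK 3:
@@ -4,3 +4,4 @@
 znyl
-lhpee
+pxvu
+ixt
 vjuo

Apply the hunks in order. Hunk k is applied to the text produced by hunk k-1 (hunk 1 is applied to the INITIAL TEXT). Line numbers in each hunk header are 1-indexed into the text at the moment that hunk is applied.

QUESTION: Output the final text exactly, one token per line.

Hunk 1: at line 1 remove [eooq,vnr] add [pdw,znyl] -> 6 lines: rdgt gne pdw znyl pfzp vjuo
Hunk 2: at line 4 remove [pfzp] add [lhpee] -> 6 lines: rdgt gne pdw znyl lhpee vjuo
Hunk 3: at line 4 remove [lhpee] add [pxvu,ixt] -> 7 lines: rdgt gne pdw znyl pxvu ixt vjuo

Answer: rdgt
gne
pdw
znyl
pxvu
ixt
vjuo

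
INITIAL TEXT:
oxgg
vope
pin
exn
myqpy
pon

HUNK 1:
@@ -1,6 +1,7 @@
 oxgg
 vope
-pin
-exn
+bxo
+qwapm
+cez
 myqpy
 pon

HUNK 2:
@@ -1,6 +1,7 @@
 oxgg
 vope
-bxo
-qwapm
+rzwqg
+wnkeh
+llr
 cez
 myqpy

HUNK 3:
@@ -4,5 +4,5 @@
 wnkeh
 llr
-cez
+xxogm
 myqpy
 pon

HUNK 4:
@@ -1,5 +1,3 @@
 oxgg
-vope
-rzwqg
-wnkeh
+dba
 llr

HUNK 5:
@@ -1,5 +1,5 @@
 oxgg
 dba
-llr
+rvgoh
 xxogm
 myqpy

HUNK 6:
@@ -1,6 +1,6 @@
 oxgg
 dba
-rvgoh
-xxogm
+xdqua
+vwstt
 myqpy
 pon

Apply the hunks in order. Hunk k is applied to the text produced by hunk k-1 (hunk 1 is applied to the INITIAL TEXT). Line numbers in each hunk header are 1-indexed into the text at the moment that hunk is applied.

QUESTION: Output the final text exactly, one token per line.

Hunk 1: at line 1 remove [pin,exn] add [bxo,qwapm,cez] -> 7 lines: oxgg vope bxo qwapm cez myqpy pon
Hunk 2: at line 1 remove [bxo,qwapm] add [rzwqg,wnkeh,llr] -> 8 lines: oxgg vope rzwqg wnkeh llr cez myqpy pon
Hunk 3: at line 4 remove [cez] add [xxogm] -> 8 lines: oxgg vope rzwqg wnkeh llr xxogm myqpy pon
Hunk 4: at line 1 remove [vope,rzwqg,wnkeh] add [dba] -> 6 lines: oxgg dba llr xxogm myqpy pon
Hunk 5: at line 1 remove [llr] add [rvgoh] -> 6 lines: oxgg dba rvgoh xxogm myqpy pon
Hunk 6: at line 1 remove [rvgoh,xxogm] add [xdqua,vwstt] -> 6 lines: oxgg dba xdqua vwstt myqpy pon

Answer: oxgg
dba
xdqua
vwstt
myqpy
pon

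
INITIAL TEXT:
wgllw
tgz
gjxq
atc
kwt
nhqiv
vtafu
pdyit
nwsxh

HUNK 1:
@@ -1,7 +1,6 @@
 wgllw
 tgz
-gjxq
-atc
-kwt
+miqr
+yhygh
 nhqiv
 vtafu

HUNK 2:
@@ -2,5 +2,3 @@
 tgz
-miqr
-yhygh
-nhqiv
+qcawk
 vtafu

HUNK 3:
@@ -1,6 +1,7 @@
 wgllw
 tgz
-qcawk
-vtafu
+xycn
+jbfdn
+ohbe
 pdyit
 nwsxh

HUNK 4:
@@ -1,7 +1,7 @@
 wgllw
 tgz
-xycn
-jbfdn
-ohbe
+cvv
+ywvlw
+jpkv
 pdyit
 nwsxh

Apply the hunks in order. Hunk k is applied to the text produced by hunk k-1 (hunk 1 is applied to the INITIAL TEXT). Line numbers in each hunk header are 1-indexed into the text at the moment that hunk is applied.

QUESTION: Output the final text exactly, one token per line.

Hunk 1: at line 1 remove [gjxq,atc,kwt] add [miqr,yhygh] -> 8 lines: wgllw tgz miqr yhygh nhqiv vtafu pdyit nwsxh
Hunk 2: at line 2 remove [miqr,yhygh,nhqiv] add [qcawk] -> 6 lines: wgllw tgz qcawk vtafu pdyit nwsxh
Hunk 3: at line 1 remove [qcawk,vtafu] add [xycn,jbfdn,ohbe] -> 7 lines: wgllw tgz xycn jbfdn ohbe pdyit nwsxh
Hunk 4: at line 1 remove [xycn,jbfdn,ohbe] add [cvv,ywvlw,jpkv] -> 7 lines: wgllw tgz cvv ywvlw jpkv pdyit nwsxh

Answer: wgllw
tgz
cvv
ywvlw
jpkv
pdyit
nwsxh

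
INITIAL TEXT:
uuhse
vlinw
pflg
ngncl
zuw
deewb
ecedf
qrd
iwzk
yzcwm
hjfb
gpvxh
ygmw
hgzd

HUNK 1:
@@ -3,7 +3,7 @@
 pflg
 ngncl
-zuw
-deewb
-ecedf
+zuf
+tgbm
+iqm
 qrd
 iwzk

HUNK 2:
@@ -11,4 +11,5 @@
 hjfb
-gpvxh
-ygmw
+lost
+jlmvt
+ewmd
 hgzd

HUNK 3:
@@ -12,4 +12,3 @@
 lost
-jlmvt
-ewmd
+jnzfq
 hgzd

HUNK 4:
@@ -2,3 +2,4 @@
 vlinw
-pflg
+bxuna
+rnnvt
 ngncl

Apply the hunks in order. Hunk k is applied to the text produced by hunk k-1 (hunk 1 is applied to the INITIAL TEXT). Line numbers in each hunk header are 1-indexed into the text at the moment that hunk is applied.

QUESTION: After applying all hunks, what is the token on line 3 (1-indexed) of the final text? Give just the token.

Answer: bxuna

Derivation:
Hunk 1: at line 3 remove [zuw,deewb,ecedf] add [zuf,tgbm,iqm] -> 14 lines: uuhse vlinw pflg ngncl zuf tgbm iqm qrd iwzk yzcwm hjfb gpvxh ygmw hgzd
Hunk 2: at line 11 remove [gpvxh,ygmw] add [lost,jlmvt,ewmd] -> 15 lines: uuhse vlinw pflg ngncl zuf tgbm iqm qrd iwzk yzcwm hjfb lost jlmvt ewmd hgzd
Hunk 3: at line 12 remove [jlmvt,ewmd] add [jnzfq] -> 14 lines: uuhse vlinw pflg ngncl zuf tgbm iqm qrd iwzk yzcwm hjfb lost jnzfq hgzd
Hunk 4: at line 2 remove [pflg] add [bxuna,rnnvt] -> 15 lines: uuhse vlinw bxuna rnnvt ngncl zuf tgbm iqm qrd iwzk yzcwm hjfb lost jnzfq hgzd
Final line 3: bxuna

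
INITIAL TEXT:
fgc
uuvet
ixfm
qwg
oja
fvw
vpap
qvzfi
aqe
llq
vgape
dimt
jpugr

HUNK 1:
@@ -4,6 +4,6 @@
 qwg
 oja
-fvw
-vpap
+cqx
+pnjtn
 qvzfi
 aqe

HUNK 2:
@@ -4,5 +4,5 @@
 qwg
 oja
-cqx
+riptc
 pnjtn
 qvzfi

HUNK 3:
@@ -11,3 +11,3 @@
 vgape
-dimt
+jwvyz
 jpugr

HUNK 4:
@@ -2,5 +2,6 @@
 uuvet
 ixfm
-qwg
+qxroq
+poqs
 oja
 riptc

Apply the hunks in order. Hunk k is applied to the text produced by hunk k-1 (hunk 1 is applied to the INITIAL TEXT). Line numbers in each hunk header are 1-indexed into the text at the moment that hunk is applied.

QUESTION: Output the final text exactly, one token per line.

Answer: fgc
uuvet
ixfm
qxroq
poqs
oja
riptc
pnjtn
qvzfi
aqe
llq
vgape
jwvyz
jpugr

Derivation:
Hunk 1: at line 4 remove [fvw,vpap] add [cqx,pnjtn] -> 13 lines: fgc uuvet ixfm qwg oja cqx pnjtn qvzfi aqe llq vgape dimt jpugr
Hunk 2: at line 4 remove [cqx] add [riptc] -> 13 lines: fgc uuvet ixfm qwg oja riptc pnjtn qvzfi aqe llq vgape dimt jpugr
Hunk 3: at line 11 remove [dimt] add [jwvyz] -> 13 lines: fgc uuvet ixfm qwg oja riptc pnjtn qvzfi aqe llq vgape jwvyz jpugr
Hunk 4: at line 2 remove [qwg] add [qxroq,poqs] -> 14 lines: fgc uuvet ixfm qxroq poqs oja riptc pnjtn qvzfi aqe llq vgape jwvyz jpugr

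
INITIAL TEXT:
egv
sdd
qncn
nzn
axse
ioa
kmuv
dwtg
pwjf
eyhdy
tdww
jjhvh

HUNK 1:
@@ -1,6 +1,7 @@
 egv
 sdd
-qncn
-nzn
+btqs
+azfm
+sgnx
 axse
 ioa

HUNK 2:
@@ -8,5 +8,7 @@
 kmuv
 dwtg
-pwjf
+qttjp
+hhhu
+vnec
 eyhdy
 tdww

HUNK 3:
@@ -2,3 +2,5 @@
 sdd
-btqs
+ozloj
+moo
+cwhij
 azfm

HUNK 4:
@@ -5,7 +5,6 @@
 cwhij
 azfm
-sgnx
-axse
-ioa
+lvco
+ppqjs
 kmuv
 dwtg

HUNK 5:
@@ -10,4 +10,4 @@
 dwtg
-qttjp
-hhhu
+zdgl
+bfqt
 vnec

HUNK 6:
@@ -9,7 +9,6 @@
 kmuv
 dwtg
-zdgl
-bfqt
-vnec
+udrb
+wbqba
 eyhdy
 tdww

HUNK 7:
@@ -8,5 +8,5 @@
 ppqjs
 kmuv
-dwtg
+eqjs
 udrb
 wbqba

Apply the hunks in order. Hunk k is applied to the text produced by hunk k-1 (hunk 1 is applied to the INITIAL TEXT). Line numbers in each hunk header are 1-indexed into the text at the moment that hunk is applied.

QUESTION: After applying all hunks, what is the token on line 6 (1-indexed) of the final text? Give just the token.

Answer: azfm

Derivation:
Hunk 1: at line 1 remove [qncn,nzn] add [btqs,azfm,sgnx] -> 13 lines: egv sdd btqs azfm sgnx axse ioa kmuv dwtg pwjf eyhdy tdww jjhvh
Hunk 2: at line 8 remove [pwjf] add [qttjp,hhhu,vnec] -> 15 lines: egv sdd btqs azfm sgnx axse ioa kmuv dwtg qttjp hhhu vnec eyhdy tdww jjhvh
Hunk 3: at line 2 remove [btqs] add [ozloj,moo,cwhij] -> 17 lines: egv sdd ozloj moo cwhij azfm sgnx axse ioa kmuv dwtg qttjp hhhu vnec eyhdy tdww jjhvh
Hunk 4: at line 5 remove [sgnx,axse,ioa] add [lvco,ppqjs] -> 16 lines: egv sdd ozloj moo cwhij azfm lvco ppqjs kmuv dwtg qttjp hhhu vnec eyhdy tdww jjhvh
Hunk 5: at line 10 remove [qttjp,hhhu] add [zdgl,bfqt] -> 16 lines: egv sdd ozloj moo cwhij azfm lvco ppqjs kmuv dwtg zdgl bfqt vnec eyhdy tdww jjhvh
Hunk 6: at line 9 remove [zdgl,bfqt,vnec] add [udrb,wbqba] -> 15 lines: egv sdd ozloj moo cwhij azfm lvco ppqjs kmuv dwtg udrb wbqba eyhdy tdww jjhvh
Hunk 7: at line 8 remove [dwtg] add [eqjs] -> 15 lines: egv sdd ozloj moo cwhij azfm lvco ppqjs kmuv eqjs udrb wbqba eyhdy tdww jjhvh
Final line 6: azfm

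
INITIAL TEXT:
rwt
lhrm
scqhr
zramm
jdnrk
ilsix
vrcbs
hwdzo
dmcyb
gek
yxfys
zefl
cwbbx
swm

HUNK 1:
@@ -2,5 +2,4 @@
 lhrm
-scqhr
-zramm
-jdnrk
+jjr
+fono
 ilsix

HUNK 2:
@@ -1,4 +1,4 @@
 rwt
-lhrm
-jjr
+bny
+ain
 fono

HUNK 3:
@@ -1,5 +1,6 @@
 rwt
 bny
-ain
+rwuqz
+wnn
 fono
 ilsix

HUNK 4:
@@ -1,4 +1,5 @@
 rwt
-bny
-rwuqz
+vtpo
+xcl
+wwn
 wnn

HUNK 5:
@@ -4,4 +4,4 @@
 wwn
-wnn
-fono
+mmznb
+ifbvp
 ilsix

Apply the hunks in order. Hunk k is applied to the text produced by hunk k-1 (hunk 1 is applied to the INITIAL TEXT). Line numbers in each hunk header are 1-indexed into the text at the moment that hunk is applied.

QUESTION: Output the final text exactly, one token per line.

Hunk 1: at line 2 remove [scqhr,zramm,jdnrk] add [jjr,fono] -> 13 lines: rwt lhrm jjr fono ilsix vrcbs hwdzo dmcyb gek yxfys zefl cwbbx swm
Hunk 2: at line 1 remove [lhrm,jjr] add [bny,ain] -> 13 lines: rwt bny ain fono ilsix vrcbs hwdzo dmcyb gek yxfys zefl cwbbx swm
Hunk 3: at line 1 remove [ain] add [rwuqz,wnn] -> 14 lines: rwt bny rwuqz wnn fono ilsix vrcbs hwdzo dmcyb gek yxfys zefl cwbbx swm
Hunk 4: at line 1 remove [bny,rwuqz] add [vtpo,xcl,wwn] -> 15 lines: rwt vtpo xcl wwn wnn fono ilsix vrcbs hwdzo dmcyb gek yxfys zefl cwbbx swm
Hunk 5: at line 4 remove [wnn,fono] add [mmznb,ifbvp] -> 15 lines: rwt vtpo xcl wwn mmznb ifbvp ilsix vrcbs hwdzo dmcyb gek yxfys zefl cwbbx swm

Answer: rwt
vtpo
xcl
wwn
mmznb
ifbvp
ilsix
vrcbs
hwdzo
dmcyb
gek
yxfys
zefl
cwbbx
swm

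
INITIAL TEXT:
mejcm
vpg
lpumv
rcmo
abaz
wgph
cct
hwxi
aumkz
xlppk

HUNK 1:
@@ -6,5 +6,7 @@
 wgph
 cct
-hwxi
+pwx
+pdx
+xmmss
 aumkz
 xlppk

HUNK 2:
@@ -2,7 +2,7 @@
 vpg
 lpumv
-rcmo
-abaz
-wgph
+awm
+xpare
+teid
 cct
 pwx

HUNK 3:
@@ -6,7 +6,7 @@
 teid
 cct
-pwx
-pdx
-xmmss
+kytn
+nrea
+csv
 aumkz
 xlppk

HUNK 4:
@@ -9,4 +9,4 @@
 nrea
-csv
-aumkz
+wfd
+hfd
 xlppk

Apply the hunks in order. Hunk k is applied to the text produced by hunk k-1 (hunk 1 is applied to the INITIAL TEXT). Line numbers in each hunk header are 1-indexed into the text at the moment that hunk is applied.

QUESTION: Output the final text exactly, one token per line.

Answer: mejcm
vpg
lpumv
awm
xpare
teid
cct
kytn
nrea
wfd
hfd
xlppk

Derivation:
Hunk 1: at line 6 remove [hwxi] add [pwx,pdx,xmmss] -> 12 lines: mejcm vpg lpumv rcmo abaz wgph cct pwx pdx xmmss aumkz xlppk
Hunk 2: at line 2 remove [rcmo,abaz,wgph] add [awm,xpare,teid] -> 12 lines: mejcm vpg lpumv awm xpare teid cct pwx pdx xmmss aumkz xlppk
Hunk 3: at line 6 remove [pwx,pdx,xmmss] add [kytn,nrea,csv] -> 12 lines: mejcm vpg lpumv awm xpare teid cct kytn nrea csv aumkz xlppk
Hunk 4: at line 9 remove [csv,aumkz] add [wfd,hfd] -> 12 lines: mejcm vpg lpumv awm xpare teid cct kytn nrea wfd hfd xlppk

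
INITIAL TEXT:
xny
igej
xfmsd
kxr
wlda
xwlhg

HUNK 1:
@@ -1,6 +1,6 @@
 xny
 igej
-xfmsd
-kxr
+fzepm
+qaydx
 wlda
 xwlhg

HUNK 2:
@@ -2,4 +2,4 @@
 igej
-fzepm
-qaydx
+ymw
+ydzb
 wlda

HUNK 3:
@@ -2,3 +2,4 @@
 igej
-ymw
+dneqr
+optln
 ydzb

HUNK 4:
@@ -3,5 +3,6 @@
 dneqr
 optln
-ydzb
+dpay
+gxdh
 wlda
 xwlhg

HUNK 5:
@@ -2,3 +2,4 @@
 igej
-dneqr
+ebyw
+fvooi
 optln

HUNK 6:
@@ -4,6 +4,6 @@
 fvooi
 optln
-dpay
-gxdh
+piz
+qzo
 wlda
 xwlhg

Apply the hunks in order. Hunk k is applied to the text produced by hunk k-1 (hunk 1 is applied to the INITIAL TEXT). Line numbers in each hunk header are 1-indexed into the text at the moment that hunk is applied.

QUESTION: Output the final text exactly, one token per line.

Hunk 1: at line 1 remove [xfmsd,kxr] add [fzepm,qaydx] -> 6 lines: xny igej fzepm qaydx wlda xwlhg
Hunk 2: at line 2 remove [fzepm,qaydx] add [ymw,ydzb] -> 6 lines: xny igej ymw ydzb wlda xwlhg
Hunk 3: at line 2 remove [ymw] add [dneqr,optln] -> 7 lines: xny igej dneqr optln ydzb wlda xwlhg
Hunk 4: at line 3 remove [ydzb] add [dpay,gxdh] -> 8 lines: xny igej dneqr optln dpay gxdh wlda xwlhg
Hunk 5: at line 2 remove [dneqr] add [ebyw,fvooi] -> 9 lines: xny igej ebyw fvooi optln dpay gxdh wlda xwlhg
Hunk 6: at line 4 remove [dpay,gxdh] add [piz,qzo] -> 9 lines: xny igej ebyw fvooi optln piz qzo wlda xwlhg

Answer: xny
igej
ebyw
fvooi
optln
piz
qzo
wlda
xwlhg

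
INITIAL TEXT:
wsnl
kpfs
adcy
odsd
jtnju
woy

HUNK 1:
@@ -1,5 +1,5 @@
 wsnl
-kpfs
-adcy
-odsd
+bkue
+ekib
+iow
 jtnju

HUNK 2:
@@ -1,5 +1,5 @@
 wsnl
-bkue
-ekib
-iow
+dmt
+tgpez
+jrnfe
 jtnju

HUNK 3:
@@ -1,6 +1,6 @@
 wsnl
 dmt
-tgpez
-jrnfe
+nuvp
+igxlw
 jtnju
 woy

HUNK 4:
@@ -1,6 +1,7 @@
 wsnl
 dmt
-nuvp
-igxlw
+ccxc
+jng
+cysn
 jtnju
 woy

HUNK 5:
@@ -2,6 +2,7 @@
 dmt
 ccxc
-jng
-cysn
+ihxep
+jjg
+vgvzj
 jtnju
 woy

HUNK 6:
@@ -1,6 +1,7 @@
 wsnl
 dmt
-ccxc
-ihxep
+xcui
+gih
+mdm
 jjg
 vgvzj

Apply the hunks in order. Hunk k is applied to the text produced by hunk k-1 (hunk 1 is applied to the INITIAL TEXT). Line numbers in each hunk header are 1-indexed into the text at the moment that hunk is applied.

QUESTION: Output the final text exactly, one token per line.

Answer: wsnl
dmt
xcui
gih
mdm
jjg
vgvzj
jtnju
woy

Derivation:
Hunk 1: at line 1 remove [kpfs,adcy,odsd] add [bkue,ekib,iow] -> 6 lines: wsnl bkue ekib iow jtnju woy
Hunk 2: at line 1 remove [bkue,ekib,iow] add [dmt,tgpez,jrnfe] -> 6 lines: wsnl dmt tgpez jrnfe jtnju woy
Hunk 3: at line 1 remove [tgpez,jrnfe] add [nuvp,igxlw] -> 6 lines: wsnl dmt nuvp igxlw jtnju woy
Hunk 4: at line 1 remove [nuvp,igxlw] add [ccxc,jng,cysn] -> 7 lines: wsnl dmt ccxc jng cysn jtnju woy
Hunk 5: at line 2 remove [jng,cysn] add [ihxep,jjg,vgvzj] -> 8 lines: wsnl dmt ccxc ihxep jjg vgvzj jtnju woy
Hunk 6: at line 1 remove [ccxc,ihxep] add [xcui,gih,mdm] -> 9 lines: wsnl dmt xcui gih mdm jjg vgvzj jtnju woy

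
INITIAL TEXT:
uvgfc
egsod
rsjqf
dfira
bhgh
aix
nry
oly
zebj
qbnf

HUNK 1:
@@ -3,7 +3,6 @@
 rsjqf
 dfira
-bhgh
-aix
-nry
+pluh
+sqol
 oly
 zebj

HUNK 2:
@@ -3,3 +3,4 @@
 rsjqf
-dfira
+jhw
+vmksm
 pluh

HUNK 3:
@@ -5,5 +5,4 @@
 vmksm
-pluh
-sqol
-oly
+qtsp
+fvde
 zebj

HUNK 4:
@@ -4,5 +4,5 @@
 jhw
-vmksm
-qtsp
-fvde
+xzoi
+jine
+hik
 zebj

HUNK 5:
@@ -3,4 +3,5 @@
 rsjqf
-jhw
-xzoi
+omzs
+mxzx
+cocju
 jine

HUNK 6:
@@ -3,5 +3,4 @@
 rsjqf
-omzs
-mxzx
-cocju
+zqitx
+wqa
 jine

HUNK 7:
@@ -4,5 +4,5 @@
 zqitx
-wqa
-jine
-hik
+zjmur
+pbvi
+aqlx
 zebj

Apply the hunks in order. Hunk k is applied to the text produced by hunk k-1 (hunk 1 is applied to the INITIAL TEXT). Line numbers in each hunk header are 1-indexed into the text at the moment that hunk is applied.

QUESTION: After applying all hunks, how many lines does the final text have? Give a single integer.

Answer: 9

Derivation:
Hunk 1: at line 3 remove [bhgh,aix,nry] add [pluh,sqol] -> 9 lines: uvgfc egsod rsjqf dfira pluh sqol oly zebj qbnf
Hunk 2: at line 3 remove [dfira] add [jhw,vmksm] -> 10 lines: uvgfc egsod rsjqf jhw vmksm pluh sqol oly zebj qbnf
Hunk 3: at line 5 remove [pluh,sqol,oly] add [qtsp,fvde] -> 9 lines: uvgfc egsod rsjqf jhw vmksm qtsp fvde zebj qbnf
Hunk 4: at line 4 remove [vmksm,qtsp,fvde] add [xzoi,jine,hik] -> 9 lines: uvgfc egsod rsjqf jhw xzoi jine hik zebj qbnf
Hunk 5: at line 3 remove [jhw,xzoi] add [omzs,mxzx,cocju] -> 10 lines: uvgfc egsod rsjqf omzs mxzx cocju jine hik zebj qbnf
Hunk 6: at line 3 remove [omzs,mxzx,cocju] add [zqitx,wqa] -> 9 lines: uvgfc egsod rsjqf zqitx wqa jine hik zebj qbnf
Hunk 7: at line 4 remove [wqa,jine,hik] add [zjmur,pbvi,aqlx] -> 9 lines: uvgfc egsod rsjqf zqitx zjmur pbvi aqlx zebj qbnf
Final line count: 9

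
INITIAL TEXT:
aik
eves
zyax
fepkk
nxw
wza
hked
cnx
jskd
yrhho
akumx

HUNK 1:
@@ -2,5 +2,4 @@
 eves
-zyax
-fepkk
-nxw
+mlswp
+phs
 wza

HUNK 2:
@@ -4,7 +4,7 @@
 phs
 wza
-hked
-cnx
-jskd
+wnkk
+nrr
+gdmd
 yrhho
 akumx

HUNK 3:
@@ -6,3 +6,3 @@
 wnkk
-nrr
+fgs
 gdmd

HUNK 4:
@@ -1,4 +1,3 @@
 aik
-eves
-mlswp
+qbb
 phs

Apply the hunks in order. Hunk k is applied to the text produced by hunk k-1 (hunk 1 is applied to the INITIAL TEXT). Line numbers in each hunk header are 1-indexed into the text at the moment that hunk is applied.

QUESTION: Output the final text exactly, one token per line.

Hunk 1: at line 2 remove [zyax,fepkk,nxw] add [mlswp,phs] -> 10 lines: aik eves mlswp phs wza hked cnx jskd yrhho akumx
Hunk 2: at line 4 remove [hked,cnx,jskd] add [wnkk,nrr,gdmd] -> 10 lines: aik eves mlswp phs wza wnkk nrr gdmd yrhho akumx
Hunk 3: at line 6 remove [nrr] add [fgs] -> 10 lines: aik eves mlswp phs wza wnkk fgs gdmd yrhho akumx
Hunk 4: at line 1 remove [eves,mlswp] add [qbb] -> 9 lines: aik qbb phs wza wnkk fgs gdmd yrhho akumx

Answer: aik
qbb
phs
wza
wnkk
fgs
gdmd
yrhho
akumx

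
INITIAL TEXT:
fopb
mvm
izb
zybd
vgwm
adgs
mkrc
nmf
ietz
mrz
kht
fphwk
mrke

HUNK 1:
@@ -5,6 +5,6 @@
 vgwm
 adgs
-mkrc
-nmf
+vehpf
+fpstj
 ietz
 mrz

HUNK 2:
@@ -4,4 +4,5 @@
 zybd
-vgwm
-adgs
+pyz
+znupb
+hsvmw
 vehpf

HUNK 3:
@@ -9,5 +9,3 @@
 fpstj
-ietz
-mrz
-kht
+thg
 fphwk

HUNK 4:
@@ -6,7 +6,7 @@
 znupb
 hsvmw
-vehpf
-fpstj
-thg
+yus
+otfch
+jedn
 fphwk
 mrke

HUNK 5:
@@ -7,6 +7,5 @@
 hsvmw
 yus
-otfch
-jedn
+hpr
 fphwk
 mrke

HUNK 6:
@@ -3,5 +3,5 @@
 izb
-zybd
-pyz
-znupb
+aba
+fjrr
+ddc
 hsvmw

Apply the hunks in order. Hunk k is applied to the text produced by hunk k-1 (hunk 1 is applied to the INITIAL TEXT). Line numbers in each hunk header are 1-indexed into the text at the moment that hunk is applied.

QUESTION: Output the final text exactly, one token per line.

Answer: fopb
mvm
izb
aba
fjrr
ddc
hsvmw
yus
hpr
fphwk
mrke

Derivation:
Hunk 1: at line 5 remove [mkrc,nmf] add [vehpf,fpstj] -> 13 lines: fopb mvm izb zybd vgwm adgs vehpf fpstj ietz mrz kht fphwk mrke
Hunk 2: at line 4 remove [vgwm,adgs] add [pyz,znupb,hsvmw] -> 14 lines: fopb mvm izb zybd pyz znupb hsvmw vehpf fpstj ietz mrz kht fphwk mrke
Hunk 3: at line 9 remove [ietz,mrz,kht] add [thg] -> 12 lines: fopb mvm izb zybd pyz znupb hsvmw vehpf fpstj thg fphwk mrke
Hunk 4: at line 6 remove [vehpf,fpstj,thg] add [yus,otfch,jedn] -> 12 lines: fopb mvm izb zybd pyz znupb hsvmw yus otfch jedn fphwk mrke
Hunk 5: at line 7 remove [otfch,jedn] add [hpr] -> 11 lines: fopb mvm izb zybd pyz znupb hsvmw yus hpr fphwk mrke
Hunk 6: at line 3 remove [zybd,pyz,znupb] add [aba,fjrr,ddc] -> 11 lines: fopb mvm izb aba fjrr ddc hsvmw yus hpr fphwk mrke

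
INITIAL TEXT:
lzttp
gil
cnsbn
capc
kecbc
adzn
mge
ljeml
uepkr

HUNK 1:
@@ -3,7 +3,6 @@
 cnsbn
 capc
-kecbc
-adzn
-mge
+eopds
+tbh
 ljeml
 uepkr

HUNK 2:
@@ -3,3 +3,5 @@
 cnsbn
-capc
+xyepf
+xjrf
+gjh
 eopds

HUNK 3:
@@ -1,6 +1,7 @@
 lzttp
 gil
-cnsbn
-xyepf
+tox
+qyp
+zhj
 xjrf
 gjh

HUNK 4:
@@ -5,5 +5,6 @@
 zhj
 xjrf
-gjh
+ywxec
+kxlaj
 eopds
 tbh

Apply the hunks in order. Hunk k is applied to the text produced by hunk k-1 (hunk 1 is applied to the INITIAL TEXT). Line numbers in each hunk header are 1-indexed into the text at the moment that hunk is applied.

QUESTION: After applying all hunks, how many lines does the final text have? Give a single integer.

Answer: 12

Derivation:
Hunk 1: at line 3 remove [kecbc,adzn,mge] add [eopds,tbh] -> 8 lines: lzttp gil cnsbn capc eopds tbh ljeml uepkr
Hunk 2: at line 3 remove [capc] add [xyepf,xjrf,gjh] -> 10 lines: lzttp gil cnsbn xyepf xjrf gjh eopds tbh ljeml uepkr
Hunk 3: at line 1 remove [cnsbn,xyepf] add [tox,qyp,zhj] -> 11 lines: lzttp gil tox qyp zhj xjrf gjh eopds tbh ljeml uepkr
Hunk 4: at line 5 remove [gjh] add [ywxec,kxlaj] -> 12 lines: lzttp gil tox qyp zhj xjrf ywxec kxlaj eopds tbh ljeml uepkr
Final line count: 12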